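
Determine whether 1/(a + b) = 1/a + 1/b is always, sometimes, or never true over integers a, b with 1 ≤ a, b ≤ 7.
Never true

The claim fails for every pair in the range. For instance at (a, b) = (4, 3): LHS = 1/7, RHS = 7/12.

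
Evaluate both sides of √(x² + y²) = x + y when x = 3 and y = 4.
LHS = √(3² + 4²) = 5
RHS = 3 + 4 = 7

LHS ≠ RHS, so the equation does not hold here.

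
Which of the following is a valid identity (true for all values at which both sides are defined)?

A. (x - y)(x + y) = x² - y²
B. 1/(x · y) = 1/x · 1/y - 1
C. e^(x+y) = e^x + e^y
A

A: holds — e.g. at (1, 4), both sides equal -15.
B: fails at (3, 4) — LHS = 1/12, RHS = -11/12.
C: fails at (2, 3) — LHS = e^5 ≈ 148.4, RHS = e^2 + e^3 ≈ 27.47.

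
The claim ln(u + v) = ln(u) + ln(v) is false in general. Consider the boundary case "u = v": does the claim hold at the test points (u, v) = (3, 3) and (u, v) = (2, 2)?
Only at (2, 2)

At (3, 3): LHS = ln(6) ≈ 1.792 ≠ RHS = 2·ln(3) ≈ 2.197
At (2, 2): LHS = ln(4) ≈ 1.386, RHS = 2·ln(2) ≈ 1.386 → equal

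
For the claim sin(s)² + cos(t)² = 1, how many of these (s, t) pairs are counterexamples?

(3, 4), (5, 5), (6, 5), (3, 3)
2

Testing each pair:
(3, 4): LHS = sin(3)² + cos(4)² ≈ 0.4472, RHS = 1 → counterexample
(5, 5): LHS = cos(5)² + sin(5)² = 1, RHS = 1 → satisfies claim
(6, 5): LHS = sin(6)² + cos(5)² ≈ 0.1585, RHS = 1 → counterexample
(3, 3): LHS = sin(3)² + cos(3)² = 1, RHS = 1 → satisfies claim

That makes 2 counterexamples.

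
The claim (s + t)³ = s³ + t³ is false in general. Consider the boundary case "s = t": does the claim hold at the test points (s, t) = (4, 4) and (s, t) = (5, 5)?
At (4, 4): LHS = 512 ≠ RHS = 128
At (5, 5): LHS = 1000 ≠ RHS = 250

Answer: No, fails at both test points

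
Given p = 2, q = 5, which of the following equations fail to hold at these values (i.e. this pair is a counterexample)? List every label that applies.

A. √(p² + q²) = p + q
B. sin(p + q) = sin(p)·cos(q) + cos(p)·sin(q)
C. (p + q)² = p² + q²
Evaluating each claim at the given values:
A. LHS = √(29) ≈ 5.385, RHS = 7 → fails here (LHS ≠ RHS)
B. LHS = sin(7) ≈ 0.657, RHS = sin(2)·cos(5) + sin(5)·cos(2) ≈ 0.657 → holds here (LHS = RHS)
C. LHS = 49, RHS = 29 → fails here (LHS ≠ RHS)

Answer: A, C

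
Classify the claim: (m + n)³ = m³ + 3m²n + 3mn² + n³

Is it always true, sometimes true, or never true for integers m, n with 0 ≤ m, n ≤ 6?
Always true

The identity holds for every pair in the range. For instance at (m, n) = (3, 1): both sides equal 64.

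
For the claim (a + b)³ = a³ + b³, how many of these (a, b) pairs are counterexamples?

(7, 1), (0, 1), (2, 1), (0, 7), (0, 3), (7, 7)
3

Testing each pair:
(7, 1): LHS = 512, RHS = 344 → counterexample
(0, 1): LHS = 1, RHS = 1 → satisfies claim
(2, 1): LHS = 27, RHS = 9 → counterexample
(0, 7): LHS = 343, RHS = 343 → satisfies claim
(0, 3): LHS = 27, RHS = 27 → satisfies claim
(7, 7): LHS = 2744, RHS = 686 → counterexample

That makes 3 counterexamples.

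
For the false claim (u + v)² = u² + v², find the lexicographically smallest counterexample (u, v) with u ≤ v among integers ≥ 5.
Substituting (5, 5) into the claim:
LHS = (5 + 5)² = 100
RHS = 5² + 5² = 50

Since LHS ≠ RHS, this pair disproves the claim, and no lexicographically smaller pair (u ≤ v, integers ≥ 5) does.

For instance (6, 9) is also a counterexample (LHS = 225, RHS = 117), but it's lexicographically larger.

Answer: (u, v) = (5, 5)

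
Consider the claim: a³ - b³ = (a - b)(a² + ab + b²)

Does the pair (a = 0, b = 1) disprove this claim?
No

Substituting a = 0, b = 1:
LHS = 0³ - 1³ = -1
RHS = (0 - 1)(0² + 0·1 + 1²) = -1

The sides agree, so this pair does not disprove the claim.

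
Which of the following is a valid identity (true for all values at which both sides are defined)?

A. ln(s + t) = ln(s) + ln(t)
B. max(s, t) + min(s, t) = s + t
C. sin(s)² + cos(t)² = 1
B

A: fails at (6, 7) — LHS = ln(13) ≈ 2.565, RHS = ln(6) + ln(7) ≈ 3.738.
B: holds — e.g. at (3, 5), both sides equal 8.
C: fails at (2, 5) — LHS = cos(5)² + sin(2)² ≈ 0.9073, RHS = 1.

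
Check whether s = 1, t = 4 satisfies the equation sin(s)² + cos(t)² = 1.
Substituting s = 1, t = 4:

LHS = sin(1)² + cos(4)² ≈ 1.135
RHS = 1

LHS ≠ RHS, so the equation does not hold at this point.

Answer: Fails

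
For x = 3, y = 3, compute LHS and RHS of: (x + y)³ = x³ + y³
LHS = (3 + 3)³ = 216
RHS = 3³ + 3³ = 54

LHS ≠ RHS, so the equation does not hold here.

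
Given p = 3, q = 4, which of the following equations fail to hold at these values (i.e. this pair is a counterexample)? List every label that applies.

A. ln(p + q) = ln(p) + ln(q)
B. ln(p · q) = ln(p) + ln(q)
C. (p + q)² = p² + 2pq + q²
Evaluating each claim at the given values:
A. LHS = ln(7) ≈ 1.946, RHS = ln(3) + ln(4) ≈ 2.485 → fails here (LHS ≠ RHS)
B. LHS = ln(12) ≈ 2.485, RHS = ln(3) + ln(4) ≈ 2.485 → holds here (LHS = RHS)
C. LHS = 49, RHS = 49 → holds here (LHS = RHS)

Answer: A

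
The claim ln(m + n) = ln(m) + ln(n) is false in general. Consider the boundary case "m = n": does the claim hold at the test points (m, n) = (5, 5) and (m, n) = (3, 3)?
No, fails at both test points

At (5, 5): LHS = ln(10) ≈ 2.303 ≠ RHS = 2·ln(5) ≈ 3.219
At (3, 3): LHS = ln(6) ≈ 1.792 ≠ RHS = 2·ln(3) ≈ 2.197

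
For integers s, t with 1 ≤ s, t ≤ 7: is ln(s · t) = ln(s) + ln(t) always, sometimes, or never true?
Always true

The identity holds for every pair in the range. For instance at (s, t) = (2, 1): both sides equal ln(2) ≈ 0.6931.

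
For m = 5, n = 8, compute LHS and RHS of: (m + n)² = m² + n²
LHS = (5 + 8)² = 169
RHS = 5² + 8² = 89

LHS ≠ RHS, so the equation does not hold here.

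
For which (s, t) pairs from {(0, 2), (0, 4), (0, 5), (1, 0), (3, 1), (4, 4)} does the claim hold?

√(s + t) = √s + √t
Testing each pair:
(0, 2): LHS = √(2) ≈ 1.414, RHS = √(2) ≈ 1.414 → holds
(0, 4): LHS = 2, RHS = 2 → holds
(0, 5): LHS = √(5) ≈ 2.236, RHS = √(5) ≈ 2.236 → holds
(1, 0): LHS = 1, RHS = 1 → holds
(3, 1): LHS = 2, RHS = 1 + √(3) ≈ 2.732 → fails
(4, 4): LHS = 2·√(2) ≈ 2.828, RHS = 4 → fails

4 of 6 pairs satisfy the claim.

Answer: (0, 2), (0, 4), (0, 5), (1, 0)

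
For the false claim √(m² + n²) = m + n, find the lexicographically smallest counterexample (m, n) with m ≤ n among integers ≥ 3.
(m, n) = (3, 3)

Substituting (3, 3) into the claim:
LHS = √(3² + 3²) = 3·√(2) ≈ 4.243
RHS = 3 + 3 = 6

Since LHS ≠ RHS, this pair disproves the claim, and no lexicographically smaller pair (m ≤ n, integers ≥ 3) does.

For instance (6, 6) is also a counterexample (LHS = 6·√(2) ≈ 8.485, RHS = 12), but it's lexicographically larger.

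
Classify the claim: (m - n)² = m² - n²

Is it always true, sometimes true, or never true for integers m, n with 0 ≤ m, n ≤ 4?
It holds at (m, n) = (1, 1) (both sides equal 0), but fails at (m, n) = (0, 4) (LHS = 16, RHS = -16).

Answer: Sometimes true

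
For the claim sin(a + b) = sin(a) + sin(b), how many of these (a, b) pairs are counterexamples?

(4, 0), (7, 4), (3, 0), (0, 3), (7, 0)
Testing each pair:
(4, 0): LHS = sin(4) ≈ -0.7568, RHS = sin(4) ≈ -0.7568 → satisfies claim
(7, 4): LHS = sin(11) ≈ -1, RHS = sin(4) + sin(7) ≈ -0.09982 → counterexample
(3, 0): LHS = sin(3) ≈ 0.1411, RHS = sin(3) ≈ 0.1411 → satisfies claim
(0, 3): LHS = sin(3) ≈ 0.1411, RHS = sin(3) ≈ 0.1411 → satisfies claim
(7, 0): LHS = sin(7) ≈ 0.657, RHS = sin(7) ≈ 0.657 → satisfies claim

That makes 1 counterexample.

Answer: 1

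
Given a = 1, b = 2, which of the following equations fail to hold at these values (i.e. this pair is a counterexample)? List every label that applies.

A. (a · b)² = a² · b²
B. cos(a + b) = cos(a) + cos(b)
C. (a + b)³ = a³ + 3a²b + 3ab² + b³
Evaluating each claim at the given values:
A. LHS = 4, RHS = 4 → holds here (LHS = RHS)
B. LHS = cos(3) ≈ -0.99, RHS = cos(2) + cos(1) ≈ 0.1242 → fails here (LHS ≠ RHS)
C. LHS = 27, RHS = 27 → holds here (LHS = RHS)

Answer: B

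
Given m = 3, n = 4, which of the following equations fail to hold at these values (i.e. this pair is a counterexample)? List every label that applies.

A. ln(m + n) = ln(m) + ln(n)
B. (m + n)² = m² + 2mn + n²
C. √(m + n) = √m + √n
Evaluating each claim at the given values:
A. LHS = ln(7) ≈ 1.946, RHS = ln(3) + ln(4) ≈ 2.485 → fails here (LHS ≠ RHS)
B. LHS = 49, RHS = 49 → holds here (LHS = RHS)
C. LHS = √(7) ≈ 2.646, RHS = √(3) + 2 ≈ 3.732 → fails here (LHS ≠ RHS)

Answer: A, C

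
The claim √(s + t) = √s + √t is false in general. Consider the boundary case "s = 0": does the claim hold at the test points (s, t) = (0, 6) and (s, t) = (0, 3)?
Yes, holds at both test points

At (0, 6): LHS = √(6) ≈ 2.449, RHS = √(6) ≈ 2.449 → equal
At (0, 3): LHS = √(3) ≈ 1.732, RHS = √(3) ≈ 1.732 → equal

So the claim does hold at both of these boundary points, even though it is not an identity.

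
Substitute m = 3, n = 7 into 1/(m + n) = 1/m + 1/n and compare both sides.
LHS = 1/(3 + 7) = 1/10
RHS = 1/3 + 1/7 = 10/21

LHS ≠ RHS, so the equation does not hold here.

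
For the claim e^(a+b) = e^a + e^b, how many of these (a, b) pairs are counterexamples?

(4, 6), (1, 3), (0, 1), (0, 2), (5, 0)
Testing each pair:
(4, 6): LHS = e^10 ≈ 22026.5, RHS = e^4 + e^6 ≈ 458 → counterexample
(1, 3): LHS = e^4 ≈ 54.6, RHS = e + e^3 ≈ 22.8 → counterexample
(0, 1): LHS = e ≈ 2.718, RHS = 1 + e ≈ 3.718 → counterexample
(0, 2): LHS = e^2 ≈ 7.389, RHS = 1 + e^2 ≈ 8.389 → counterexample
(5, 0): LHS = e^5 ≈ 148.4, RHS = 1 + e^5 ≈ 149.4 → counterexample

That makes 5 counterexamples.

Answer: 5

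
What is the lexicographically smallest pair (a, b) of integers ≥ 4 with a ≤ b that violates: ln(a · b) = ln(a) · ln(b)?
(a, b) = (4, 4)

Substituting (4, 4) into the claim:
LHS = ln(4 · 4) = ln(16) ≈ 2.773
RHS = ln(4) · ln(4) = ln(4)² ≈ 1.922

Since LHS ≠ RHS, this pair disproves the claim, and no lexicographically smaller pair (a ≤ b, integers ≥ 4) does.

For instance (7, 8) is also a counterexample (LHS = ln(56) ≈ 4.025, RHS = ln(7)·ln(8) ≈ 4.046), but it's lexicographically larger.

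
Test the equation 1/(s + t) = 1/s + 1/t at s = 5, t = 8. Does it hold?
Fails

Substituting s = 5, t = 8:

LHS = 1/(5 + 8) = 1/13
RHS = 1/5 + 1/8 = 13/40

LHS ≠ RHS, so the equation does not hold at this point.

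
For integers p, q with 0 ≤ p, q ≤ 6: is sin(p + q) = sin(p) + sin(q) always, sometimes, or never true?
Sometimes true

It holds at (p, q) = (0, 4) (both sides equal sin(4) ≈ -0.7568), but fails at (p, q) = (6, 2) (LHS = sin(8) ≈ 0.9894, RHS = sin(6) + sin(2) ≈ 0.6299).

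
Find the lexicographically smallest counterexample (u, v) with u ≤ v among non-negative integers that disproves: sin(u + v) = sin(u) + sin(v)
(u, v) = (1, 1)

At (0, 3): both sides equal sin(3) ≈ 0.1411, so it holds there.
At (0, 6): both sides equal sin(6) ≈ -0.2794, so it holds there.

Substituting (1, 1) into the claim:
LHS = sin(1 + 1) = sin(2) ≈ 0.9093
RHS = sin(1) + sin(1) = 2·sin(1) ≈ 1.683

Since LHS ≠ RHS, this pair disproves the claim, and no lexicographically smaller pair (u ≤ v, non-negative integers) does.

For instance (2, 4) is also a counterexample (LHS = sin(6) ≈ -0.2794, RHS = sin(4) + sin(2) ≈ 0.1525), but it's lexicographically larger.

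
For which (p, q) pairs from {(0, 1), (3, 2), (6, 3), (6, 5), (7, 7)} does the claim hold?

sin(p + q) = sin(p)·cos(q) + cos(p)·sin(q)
All pairs

Testing each pair:
(0, 1): LHS = sin(1) ≈ 0.8415, RHS = sin(1) ≈ 0.8415 → holds
(3, 2): LHS = sin(5) ≈ -0.9589, RHS = sin(2)·cos(3) + sin(3)·cos(2) ≈ -0.9589 → holds
(6, 3): LHS = sin(9) ≈ 0.4121, RHS = sin(3)·cos(6) + sin(6)·cos(3) ≈ 0.4121 → holds
(6, 5): LHS = sin(11) ≈ -1, RHS = sin(5)·cos(6) + sin(6)·cos(5) ≈ -1 → holds
(7, 7): LHS = sin(14) ≈ 0.9906, RHS = 2·sin(7)·cos(7) ≈ 0.9906 → holds

Every pair satisfies the claim.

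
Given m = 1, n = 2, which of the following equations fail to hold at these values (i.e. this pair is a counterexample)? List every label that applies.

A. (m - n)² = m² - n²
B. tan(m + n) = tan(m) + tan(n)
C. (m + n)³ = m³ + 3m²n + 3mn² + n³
A, B

Evaluating each claim at the given values:
A. LHS = 1, RHS = -3 → fails here (LHS ≠ RHS)
B. LHS = tan(3) ≈ -0.1425, RHS = tan(2) + tan(1) ≈ -0.6276 → fails here (LHS ≠ RHS)
C. LHS = 27, RHS = 27 → holds here (LHS = RHS)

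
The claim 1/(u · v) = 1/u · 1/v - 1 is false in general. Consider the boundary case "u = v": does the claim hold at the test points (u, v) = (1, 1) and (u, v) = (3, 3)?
At (1, 1): LHS = 1 ≠ RHS = 0
At (3, 3): LHS = 1/9 ≠ RHS = -8/9

Answer: No, fails at both test points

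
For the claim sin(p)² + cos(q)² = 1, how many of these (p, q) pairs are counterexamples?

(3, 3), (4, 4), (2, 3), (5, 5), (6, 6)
Testing each pair:
(3, 3): LHS = sin(3)² + cos(3)² = 1, RHS = 1 → satisfies claim
(4, 4): LHS = cos(4)² + sin(4)² = 1, RHS = 1 → satisfies claim
(2, 3): LHS = sin(2)² + cos(3)² ≈ 1.807, RHS = 1 → counterexample
(5, 5): LHS = cos(5)² + sin(5)² = 1, RHS = 1 → satisfies claim
(6, 6): LHS = sin(6)² + cos(6)² = 1, RHS = 1 → satisfies claim

That makes 1 counterexample.

Answer: 1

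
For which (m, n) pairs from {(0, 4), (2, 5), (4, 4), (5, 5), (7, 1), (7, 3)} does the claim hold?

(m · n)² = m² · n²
All pairs

Testing each pair:
(0, 4): LHS = 0, RHS = 0 → holds
(2, 5): LHS = 100, RHS = 100 → holds
(4, 4): LHS = 256, RHS = 256 → holds
(5, 5): LHS = 625, RHS = 625 → holds
(7, 1): LHS = 49, RHS = 49 → holds
(7, 3): LHS = 441, RHS = 441 → holds

Every pair satisfies the claim.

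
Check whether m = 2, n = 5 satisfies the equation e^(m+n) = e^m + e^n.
Substituting m = 2, n = 5:

LHS = e^(2+5) = e^7 ≈ 1097
RHS = e^2 + e^5 ≈ 155.8

LHS ≠ RHS, so the equation does not hold at this point.

Answer: Fails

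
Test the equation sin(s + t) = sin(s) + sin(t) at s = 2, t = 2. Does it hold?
Substituting s = 2, t = 2:

LHS = sin(2 + 2) = sin(4) ≈ -0.7568
RHS = sin(2) + sin(2) = 2·sin(2) ≈ 1.819

LHS ≠ RHS, so the equation does not hold at this point.

Answer: Fails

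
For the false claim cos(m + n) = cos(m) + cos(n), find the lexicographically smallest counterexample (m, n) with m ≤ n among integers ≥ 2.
(m, n) = (2, 2)

Substituting (2, 2) into the claim:
LHS = cos(2 + 2) = cos(4) ≈ -0.6536
RHS = cos(2) + cos(2) = 2·cos(2) ≈ -0.8323

Since LHS ≠ RHS, this pair disproves the claim, and no lexicographically smaller pair (m ≤ n, integers ≥ 2) does.

For instance (2, 8) is also a counterexample (LHS = cos(10) ≈ -0.8391, RHS = cos(2) + cos(8) ≈ -0.5616), but it's lexicographically larger.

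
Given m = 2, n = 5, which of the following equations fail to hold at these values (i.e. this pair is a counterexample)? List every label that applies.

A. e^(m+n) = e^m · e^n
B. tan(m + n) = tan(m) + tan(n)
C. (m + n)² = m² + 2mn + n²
B

Evaluating each claim at the given values:
A. LHS = e^7 ≈ 1097, RHS = e^7 ≈ 1097 → holds here (LHS = RHS)
B. LHS = tan(7) ≈ 0.8714, RHS = tan(5) + tan(2) ≈ -5.566 → fails here (LHS ≠ RHS)
C. LHS = 49, RHS = 49 → holds here (LHS = RHS)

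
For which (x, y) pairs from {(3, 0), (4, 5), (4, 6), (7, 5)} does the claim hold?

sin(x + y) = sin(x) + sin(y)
Testing each pair:
(3, 0): LHS = sin(3) ≈ 0.1411, RHS = sin(3) ≈ 0.1411 → holds
(4, 5): LHS = sin(9) ≈ 0.4121, RHS = sin(5) + sin(4) ≈ -1.716 → fails
(4, 6): LHS = sin(10) ≈ -0.544, RHS = sin(4) + sin(6) ≈ -1.036 → fails
(7, 5): LHS = sin(12) ≈ -0.5366, RHS = sin(5) + sin(7) ≈ -0.3019 → fails

1 of 4 pairs satisfies the claim.

Answer: (3, 0)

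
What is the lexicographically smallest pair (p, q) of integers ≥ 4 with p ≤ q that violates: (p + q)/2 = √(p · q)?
(p, q) = (4, 5)

Substituting (4, 5) into the claim:
LHS = (4 + 5)/2 = 9/2
RHS = √(4 · 5) = 2·√(5) ≈ 4.472

Since LHS ≠ RHS, this pair disproves the claim, and no lexicographically smaller pair (p ≤ q, integers ≥ 4) does.

For instance (4, 10) is also a counterexample (LHS = 7, RHS = 2·√(10) ≈ 6.325), but it's lexicographically larger.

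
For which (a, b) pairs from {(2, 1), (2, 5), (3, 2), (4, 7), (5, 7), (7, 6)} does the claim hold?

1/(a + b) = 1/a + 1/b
Testing each pair:
(2, 1): LHS = 1/3, RHS = 3/2 → fails
(2, 5): LHS = 1/7, RHS = 7/10 → fails
(3, 2): LHS = 1/5, RHS = 5/6 → fails
(4, 7): LHS = 1/11, RHS = 11/28 → fails
(5, 7): LHS = 1/12, RHS = 12/35 → fails
(7, 6): LHS = 1/13, RHS = 13/42 → fails

No pair satisfies the claim.

Answer: None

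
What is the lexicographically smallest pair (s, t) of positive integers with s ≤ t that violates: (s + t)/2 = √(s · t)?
(s, t) = (1, 2)

At (1, 1): both sides equal 1, so it holds there.

Substituting (1, 2) into the claim:
LHS = (1 + 2)/2 = 3/2
RHS = √(1 · 2) = √(2) ≈ 1.414

Since LHS ≠ RHS, this pair disproves the claim, and no lexicographically smaller pair (s ≤ t, positive integers) does.

For instance (2, 3) is also a counterexample (LHS = 5/2, RHS = √(6) ≈ 2.449), but it's lexicographically larger.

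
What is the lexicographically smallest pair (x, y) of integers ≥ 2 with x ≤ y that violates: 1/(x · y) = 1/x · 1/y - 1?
(x, y) = (2, 2)

Substituting (2, 2) into the claim:
LHS = 1/(2 · 2) = 1/4
RHS = 1/2 · 1/2 - 1 = -3/4

Since LHS ≠ RHS, this pair disproves the claim, and no lexicographically smaller pair (x ≤ y, integers ≥ 2) does.

For instance (6, 7) is also a counterexample (LHS = 1/42, RHS = -41/42), but it's lexicographically larger.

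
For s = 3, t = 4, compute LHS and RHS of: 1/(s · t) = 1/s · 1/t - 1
LHS = 1/(3 · 4) = 1/12
RHS = 1/3 · 1/4 - 1 = -11/12

LHS ≠ RHS, so the equation does not hold here.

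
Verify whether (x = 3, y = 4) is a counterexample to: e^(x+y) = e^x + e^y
Substituting x = 3, y = 4:
LHS = e^(3+4) = e^7 ≈ 1097
RHS = e^3 + e^4 ≈ 74.68

Since LHS ≠ RHS, this pair disproves the claim.

Answer: Yes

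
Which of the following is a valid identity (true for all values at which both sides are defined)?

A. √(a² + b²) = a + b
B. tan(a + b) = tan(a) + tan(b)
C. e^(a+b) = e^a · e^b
A: fails at (4, 6) — LHS = 2·√(13) ≈ 7.211, RHS = 10.
B: fails at (4, 4) — LHS = tan(8) ≈ -6.8, RHS = 2·tan(4) ≈ 2.316.
C: holds — e.g. at (5, 5), both sides equal e^10 ≈ 22026.5.

Answer: C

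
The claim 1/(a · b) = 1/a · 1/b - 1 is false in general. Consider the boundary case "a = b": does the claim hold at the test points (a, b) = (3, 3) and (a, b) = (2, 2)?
No, fails at both test points

At (3, 3): LHS = 1/9 ≠ RHS = -8/9
At (2, 2): LHS = 1/4 ≠ RHS = -3/4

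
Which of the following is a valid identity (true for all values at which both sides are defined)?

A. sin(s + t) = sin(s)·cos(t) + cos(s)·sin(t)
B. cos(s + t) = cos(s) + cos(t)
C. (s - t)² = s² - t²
A

A: holds — e.g. at (5, 8), both sides equal sin(13) ≈ 0.4202.
B: fails at (2, 5) — LHS = cos(7) ≈ 0.7539, RHS = cos(2) + cos(5) ≈ -0.1325.
C: fails at (4, 5) — LHS = 1, RHS = -9.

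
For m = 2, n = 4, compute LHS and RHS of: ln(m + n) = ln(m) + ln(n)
LHS = ln(2 + 4) = ln(6) ≈ 1.792
RHS = ln(2) + ln(4) ≈ 2.079

LHS ≠ RHS (they differ by about 0.2877), so the equation does not hold here.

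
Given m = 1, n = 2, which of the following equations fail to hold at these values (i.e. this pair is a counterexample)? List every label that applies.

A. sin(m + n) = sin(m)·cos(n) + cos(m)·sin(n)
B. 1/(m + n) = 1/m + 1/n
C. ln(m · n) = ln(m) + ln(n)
B

Evaluating each claim at the given values:
A. LHS = sin(3) ≈ 0.1411, RHS = sin(1)·cos(2) + sin(2)·cos(1) ≈ 0.1411 → holds here (LHS = RHS)
B. LHS = 1/3, RHS = 3/2 → fails here (LHS ≠ RHS)
C. LHS = ln(2) ≈ 0.6931, RHS = ln(2) ≈ 0.6931 → holds here (LHS = RHS)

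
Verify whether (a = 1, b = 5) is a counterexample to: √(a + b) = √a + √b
Substituting a = 1, b = 5:
LHS = √(1 + 5) = √(6) ≈ 2.449
RHS = √1 + √5 = 1 + √(5) ≈ 3.236

Since LHS ≠ RHS, this pair disproves the claim.

Answer: Yes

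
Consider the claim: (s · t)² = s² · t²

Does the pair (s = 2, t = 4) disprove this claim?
No

Substituting s = 2, t = 4:
LHS = (2 · 4)² = 64
RHS = 2² · 4² = 64

The sides agree, so this pair does not disprove the claim.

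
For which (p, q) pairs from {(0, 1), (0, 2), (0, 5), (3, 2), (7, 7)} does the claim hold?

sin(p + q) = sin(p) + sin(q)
Testing each pair:
(0, 1): LHS = sin(1) ≈ 0.8415, RHS = sin(1) ≈ 0.8415 → holds
(0, 2): LHS = sin(2) ≈ 0.9093, RHS = sin(2) ≈ 0.9093 → holds
(0, 5): LHS = sin(5) ≈ -0.9589, RHS = sin(5) ≈ -0.9589 → holds
(3, 2): LHS = sin(5) ≈ -0.9589, RHS = sin(3) + sin(2) ≈ 1.05 → fails
(7, 7): LHS = sin(14) ≈ 0.9906, RHS = 2·sin(7) ≈ 1.314 → fails

3 of 5 pairs satisfy the claim.

Answer: (0, 1), (0, 2), (0, 5)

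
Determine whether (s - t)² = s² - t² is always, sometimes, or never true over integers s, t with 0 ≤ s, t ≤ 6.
It holds at (s, t) = (2, 2) (both sides equal 0), but fails at (s, t) = (0, 6) (LHS = 36, RHS = -36).

Answer: Sometimes true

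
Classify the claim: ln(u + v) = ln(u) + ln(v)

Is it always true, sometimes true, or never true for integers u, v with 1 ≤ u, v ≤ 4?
It holds at (u, v) = (2, 2) (both sides equal ln(4) ≈ 1.386), but fails at (u, v) = (1, 3) (LHS = ln(4) ≈ 1.386, RHS = ln(3) ≈ 1.099).

Answer: Sometimes true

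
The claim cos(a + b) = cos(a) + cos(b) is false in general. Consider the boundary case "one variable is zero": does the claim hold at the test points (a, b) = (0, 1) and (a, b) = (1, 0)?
No, fails at both test points

At (0, 1): LHS = cos(1) ≈ 0.5403 ≠ RHS = cos(1) + 1 ≈ 1.54
At (1, 0): LHS = cos(1) ≈ 0.5403 ≠ RHS = cos(1) + 1 ≈ 1.54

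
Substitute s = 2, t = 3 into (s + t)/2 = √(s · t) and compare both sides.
LHS = (2 + 3)/2 = 5/2
RHS = √(2 · 3) = √(6) ≈ 2.449

LHS ≠ RHS (they differ by about 0.05051), so the equation does not hold here.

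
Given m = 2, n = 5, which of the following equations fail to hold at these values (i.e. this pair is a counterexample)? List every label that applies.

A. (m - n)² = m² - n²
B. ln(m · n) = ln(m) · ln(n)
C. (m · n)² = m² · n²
Evaluating each claim at the given values:
A. LHS = 9, RHS = -21 → fails here (LHS ≠ RHS)
B. LHS = ln(10) ≈ 2.303, RHS = ln(2)·ln(5) ≈ 1.116 → fails here (LHS ≠ RHS)
C. LHS = 100, RHS = 100 → holds here (LHS = RHS)

Answer: A, B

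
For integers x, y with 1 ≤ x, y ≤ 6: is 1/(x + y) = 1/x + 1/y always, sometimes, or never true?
Never true

The claim fails for every pair in the range. For instance at (x, y) = (4, 1): LHS = 1/5, RHS = 5/4.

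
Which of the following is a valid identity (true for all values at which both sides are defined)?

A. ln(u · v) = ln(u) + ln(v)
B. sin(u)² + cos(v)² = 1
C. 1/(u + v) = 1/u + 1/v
A: holds — e.g. at (5, 8), both sides equal ln(40) ≈ 3.689.
B: fails at (6, 7) — LHS = sin(6)² + cos(7)² ≈ 0.6464, RHS = 1.
C: fails at (2, 5) — LHS = 1/7, RHS = 7/10.

Answer: A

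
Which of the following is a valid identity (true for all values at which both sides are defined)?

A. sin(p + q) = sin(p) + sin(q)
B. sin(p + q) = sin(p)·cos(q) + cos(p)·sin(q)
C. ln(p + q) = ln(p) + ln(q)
B

A: fails at (1, 5) — LHS = sin(6) ≈ -0.2794, RHS = sin(5) + sin(1) ≈ -0.1175.
B: holds — e.g. at (1, 4), both sides equal sin(5) ≈ -0.9589.
C: fails at (6, 7) — LHS = ln(13) ≈ 2.565, RHS = ln(6) + ln(7) ≈ 3.738.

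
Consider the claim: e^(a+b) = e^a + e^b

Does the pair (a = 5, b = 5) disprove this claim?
Substituting a = 5, b = 5:
LHS = e^(5+5) = e^10 ≈ 22026.5
RHS = e^5 + e^5 = 2·e^5 ≈ 296.8

Since LHS ≠ RHS, this pair disproves the claim.

Answer: Yes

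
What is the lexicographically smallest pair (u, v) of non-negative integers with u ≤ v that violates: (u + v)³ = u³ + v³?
(u, v) = (1, 1)

Substituting (1, 1) into the claim:
LHS = (1 + 1)³ = 8
RHS = 1³ + 1³ = 2

Since LHS ≠ RHS, this pair disproves the claim, and no lexicographically smaller pair (u ≤ v, non-negative integers) does.

For instance (2, 4) is also a counterexample (LHS = 216, RHS = 72), but it's lexicographically larger.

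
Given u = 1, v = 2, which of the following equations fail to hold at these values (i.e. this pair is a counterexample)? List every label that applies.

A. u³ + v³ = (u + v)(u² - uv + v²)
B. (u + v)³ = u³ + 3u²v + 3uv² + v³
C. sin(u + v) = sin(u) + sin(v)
C

Evaluating each claim at the given values:
A. LHS = 9, RHS = 9 → holds here (LHS = RHS)
B. LHS = 27, RHS = 27 → holds here (LHS = RHS)
C. LHS = sin(3) ≈ 0.1411, RHS = sin(1) + sin(2) ≈ 1.751 → fails here (LHS ≠ RHS)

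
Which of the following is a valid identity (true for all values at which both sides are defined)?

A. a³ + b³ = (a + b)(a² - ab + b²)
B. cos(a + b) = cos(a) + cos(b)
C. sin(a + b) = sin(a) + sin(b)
A: holds — e.g. at (4, 5), both sides equal 189.
B: fails at (2, 2) — LHS = cos(4) ≈ -0.6536, RHS = 2·cos(2) ≈ -0.8323.
C: fails at (1, 2) — LHS = sin(3) ≈ 0.1411, RHS = sin(1) + sin(2) ≈ 1.751.

Answer: A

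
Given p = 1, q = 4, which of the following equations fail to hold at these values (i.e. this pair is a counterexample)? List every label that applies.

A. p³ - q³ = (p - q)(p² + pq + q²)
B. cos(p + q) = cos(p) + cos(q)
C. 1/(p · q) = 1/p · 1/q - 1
B, C

Evaluating each claim at the given values:
A. LHS = -63, RHS = -63 → holds here (LHS = RHS)
B. LHS = cos(5) ≈ 0.2837, RHS = cos(4) + cos(1) ≈ -0.1133 → fails here (LHS ≠ RHS)
C. LHS = 1/4, RHS = -3/4 → fails here (LHS ≠ RHS)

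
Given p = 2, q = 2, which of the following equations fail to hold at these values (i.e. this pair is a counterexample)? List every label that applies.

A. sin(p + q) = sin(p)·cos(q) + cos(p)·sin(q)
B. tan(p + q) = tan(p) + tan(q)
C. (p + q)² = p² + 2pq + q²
B

Evaluating each claim at the given values:
A. LHS = sin(4) ≈ -0.7568, RHS = 2·sin(2)·cos(2) ≈ -0.7568 → holds here (LHS = RHS)
B. LHS = tan(4) ≈ 1.158, RHS = 2·tan(2) ≈ -4.37 → fails here (LHS ≠ RHS)
C. LHS = 16, RHS = 16 → holds here (LHS = RHS)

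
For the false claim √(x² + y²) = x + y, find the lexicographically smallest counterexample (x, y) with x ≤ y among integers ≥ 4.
(x, y) = (4, 4)

Substituting (4, 4) into the claim:
LHS = √(4² + 4²) = 4·√(2) ≈ 5.657
RHS = 4 + 4 = 8

Since LHS ≠ RHS, this pair disproves the claim, and no lexicographically smaller pair (x ≤ y, integers ≥ 4) does.

For instance (7, 8) is also a counterexample (LHS = √(113) ≈ 10.63, RHS = 15), but it's lexicographically larger.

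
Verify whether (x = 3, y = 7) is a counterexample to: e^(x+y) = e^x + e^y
Yes

Substituting x = 3, y = 7:
LHS = e^(3+7) = e^10 ≈ 22026.5
RHS = e^3 + e^7 ≈ 1117

Since LHS ≠ RHS, this pair disproves the claim.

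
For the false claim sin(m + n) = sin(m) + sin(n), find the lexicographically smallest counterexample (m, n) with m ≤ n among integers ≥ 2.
(m, n) = (2, 2)

Substituting (2, 2) into the claim:
LHS = sin(2 + 2) = sin(4) ≈ -0.7568
RHS = sin(2) + sin(2) = 2·sin(2) ≈ 1.819

Since LHS ≠ RHS, this pair disproves the claim, and no lexicographically smaller pair (m ≤ n, integers ≥ 2) does.

For instance (5, 8) is also a counterexample (LHS = sin(13) ≈ 0.4202, RHS = sin(5) + sin(8) ≈ 0.03043), but it's lexicographically larger.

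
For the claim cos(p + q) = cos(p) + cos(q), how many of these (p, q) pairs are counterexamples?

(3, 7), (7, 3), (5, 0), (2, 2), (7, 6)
5

Testing each pair:
(3, 7): LHS = cos(10) ≈ -0.8391, RHS = cos(3) + cos(7) ≈ -0.2361 → counterexample
(7, 3): LHS = cos(10) ≈ -0.8391, RHS = cos(3) + cos(7) ≈ -0.2361 → counterexample
(5, 0): LHS = cos(5) ≈ 0.2837, RHS = cos(5) + 1 ≈ 1.284 → counterexample
(2, 2): LHS = cos(4) ≈ -0.6536, RHS = 2·cos(2) ≈ -0.8323 → counterexample
(7, 6): LHS = cos(13) ≈ 0.9074, RHS = cos(7) + cos(6) ≈ 1.714 → counterexample

That makes 5 counterexamples.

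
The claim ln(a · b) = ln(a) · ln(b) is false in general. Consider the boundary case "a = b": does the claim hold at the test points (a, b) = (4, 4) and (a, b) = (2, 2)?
At (4, 4): LHS = ln(16) ≈ 2.773 ≠ RHS = ln(4)² ≈ 1.922
At (2, 2): LHS = ln(4) ≈ 1.386 ≠ RHS = ln(2)² ≈ 0.4805

Answer: No, fails at both test points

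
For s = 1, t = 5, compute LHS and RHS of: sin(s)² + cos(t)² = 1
LHS = sin(1)² + cos(5)² ≈ 0.7885
RHS = 1

LHS ≠ RHS (they differ by about 0.2115), so the equation does not hold here.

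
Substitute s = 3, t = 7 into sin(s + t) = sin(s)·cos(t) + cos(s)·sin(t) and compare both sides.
LHS = sin(3 + 7) = sin(10) ≈ -0.544
RHS = sin(3)·cos(7) + cos(3)·sin(7) = sin(7)·cos(3) + sin(3)·cos(7) ≈ -0.544

LHS = RHS: the two sides agree.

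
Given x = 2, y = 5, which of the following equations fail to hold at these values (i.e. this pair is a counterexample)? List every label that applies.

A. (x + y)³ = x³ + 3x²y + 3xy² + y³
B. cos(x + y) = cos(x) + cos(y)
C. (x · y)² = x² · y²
B

Evaluating each claim at the given values:
A. LHS = 343, RHS = 343 → holds here (LHS = RHS)
B. LHS = cos(7) ≈ 0.7539, RHS = cos(2) + cos(5) ≈ -0.1325 → fails here (LHS ≠ RHS)
C. LHS = 100, RHS = 100 → holds here (LHS = RHS)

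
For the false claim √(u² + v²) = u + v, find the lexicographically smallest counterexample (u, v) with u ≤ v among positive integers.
(u, v) = (1, 1)

Substituting (1, 1) into the claim:
LHS = √(1² + 1²) = √(2) ≈ 1.414
RHS = 1 + 1 = 2

Since LHS ≠ RHS, this pair disproves the claim, and no lexicographically smaller pair (u ≤ v, positive integers) does.

For instance (6, 8) is also a counterexample (LHS = 10, RHS = 14), but it's lexicographically larger.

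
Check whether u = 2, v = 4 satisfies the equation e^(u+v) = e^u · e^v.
Holds

Substituting u = 2, v = 4:

LHS = e^(2+4) = e^6 ≈ 403.4
RHS = e^2 · e^4 = e^6 ≈ 403.4

LHS = RHS, so the equation holds at this point.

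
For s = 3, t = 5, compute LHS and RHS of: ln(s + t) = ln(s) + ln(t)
LHS = ln(3 + 5) = ln(8) ≈ 2.079
RHS = ln(3) + ln(5) ≈ 2.708

LHS ≠ RHS (they differ by about 0.6286), so the equation does not hold here.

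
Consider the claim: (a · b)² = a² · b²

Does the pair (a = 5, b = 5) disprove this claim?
No

Substituting a = 5, b = 5:
LHS = (5 · 5)² = 625
RHS = 5² · 5² = 625

The sides agree, so this pair does not disprove the claim.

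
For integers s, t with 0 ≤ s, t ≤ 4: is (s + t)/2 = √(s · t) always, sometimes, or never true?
It holds at (s, t) = (1, 1) (both sides equal 1), but fails at (s, t) = (3, 2) (LHS = 5/2, RHS = √(6) ≈ 2.449).

Answer: Sometimes true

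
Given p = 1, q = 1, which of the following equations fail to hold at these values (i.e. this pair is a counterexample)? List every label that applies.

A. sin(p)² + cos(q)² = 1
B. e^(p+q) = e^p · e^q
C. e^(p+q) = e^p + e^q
Evaluating each claim at the given values:
A. LHS = cos(1)² + sin(1)² = 1, RHS = 1 → holds here (LHS = RHS)
B. LHS = e^2 ≈ 7.389, RHS = e^2 ≈ 7.389 → holds here (LHS = RHS)
C. LHS = e^2 ≈ 7.389, RHS = 2·e ≈ 5.437 → fails here (LHS ≠ RHS)

Answer: C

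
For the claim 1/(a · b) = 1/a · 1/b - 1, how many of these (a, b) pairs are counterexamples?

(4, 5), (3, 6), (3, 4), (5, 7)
4

Testing each pair:
(4, 5): LHS = 1/20, RHS = -19/20 → counterexample
(3, 6): LHS = 1/18, RHS = -17/18 → counterexample
(3, 4): LHS = 1/12, RHS = -11/12 → counterexample
(5, 7): LHS = 1/35, RHS = -34/35 → counterexample

That makes 4 counterexamples.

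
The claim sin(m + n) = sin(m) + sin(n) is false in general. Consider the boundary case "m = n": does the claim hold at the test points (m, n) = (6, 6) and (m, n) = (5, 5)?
No, fails at both test points

At (6, 6): LHS = sin(12) ≈ -0.5366 ≠ RHS = 2·sin(6) ≈ -0.5588
At (5, 5): LHS = sin(10) ≈ -0.544 ≠ RHS = 2·sin(5) ≈ -1.918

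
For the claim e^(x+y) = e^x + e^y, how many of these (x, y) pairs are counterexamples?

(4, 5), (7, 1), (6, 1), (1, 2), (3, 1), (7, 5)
Testing each pair:
(4, 5): LHS = e^9 ≈ 8103, RHS = e^4 + e^5 ≈ 203 → counterexample
(7, 1): LHS = e^8 ≈ 2981, RHS = e + e^7 ≈ 1099 → counterexample
(6, 1): LHS = e^7 ≈ 1097, RHS = e + e^6 ≈ 406.1 → counterexample
(1, 2): LHS = e^3 ≈ 20.09, RHS = e + e^2 ≈ 10.11 → counterexample
(3, 1): LHS = e^4 ≈ 54.6, RHS = e + e^3 ≈ 22.8 → counterexample
(7, 5): LHS = e^12 ≈ 162754.8, RHS = e^5 + e^7 ≈ 1245 → counterexample

That makes 6 counterexamples.

Answer: 6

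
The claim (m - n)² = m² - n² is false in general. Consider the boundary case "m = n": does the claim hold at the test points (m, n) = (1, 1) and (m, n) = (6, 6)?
At (1, 1): LHS = 0, RHS = 0 → equal
At (6, 6): LHS = 0, RHS = 0 → equal

So the claim does hold at both of these boundary points, even though it is not an identity.

Answer: Yes, holds at both test points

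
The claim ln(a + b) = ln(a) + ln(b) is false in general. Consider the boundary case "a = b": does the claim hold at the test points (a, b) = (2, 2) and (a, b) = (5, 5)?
Only at (2, 2)

At (2, 2): LHS = ln(4) ≈ 1.386, RHS = 2·ln(2) ≈ 1.386 → equal
At (5, 5): LHS = ln(10) ≈ 2.303 ≠ RHS = 2·ln(5) ≈ 3.219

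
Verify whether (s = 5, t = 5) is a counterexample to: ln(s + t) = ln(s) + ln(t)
Yes

Substituting s = 5, t = 5:
LHS = ln(5 + 5) = ln(10) ≈ 2.303
RHS = ln(5) + ln(5) = 2·ln(5) ≈ 3.219

Since LHS ≠ RHS, this pair disproves the claim.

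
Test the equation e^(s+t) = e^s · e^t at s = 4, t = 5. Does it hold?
Holds

Substituting s = 4, t = 5:

LHS = e^(4+5) = e^9 ≈ 8103
RHS = e^4 · e^5 = e^9 ≈ 8103

LHS = RHS, so the equation holds at this point.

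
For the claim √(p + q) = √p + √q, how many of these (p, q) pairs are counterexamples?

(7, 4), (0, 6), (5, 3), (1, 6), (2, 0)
Testing each pair:
(7, 4): LHS = √(11) ≈ 3.317, RHS = 2 + √(7) ≈ 4.646 → counterexample
(0, 6): LHS = √(6) ≈ 2.449, RHS = √(6) ≈ 2.449 → satisfies claim
(5, 3): LHS = 2·√(2) ≈ 2.828, RHS = √(3) + √(5) ≈ 3.968 → counterexample
(1, 6): LHS = √(7) ≈ 2.646, RHS = 1 + √(6) ≈ 3.449 → counterexample
(2, 0): LHS = √(2) ≈ 1.414, RHS = √(2) ≈ 1.414 → satisfies claim

That makes 3 counterexamples.

Answer: 3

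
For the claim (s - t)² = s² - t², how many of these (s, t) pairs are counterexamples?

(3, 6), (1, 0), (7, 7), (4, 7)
2

Testing each pair:
(3, 6): LHS = 9, RHS = -27 → counterexample
(1, 0): LHS = 1, RHS = 1 → satisfies claim
(7, 7): LHS = 0, RHS = 0 → satisfies claim
(4, 7): LHS = 9, RHS = -33 → counterexample

That makes 2 counterexamples.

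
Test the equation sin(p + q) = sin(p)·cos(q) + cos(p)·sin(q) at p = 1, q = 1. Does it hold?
Substituting p = 1, q = 1:

LHS = sin(1 + 1) = sin(2) ≈ 0.9093
RHS = sin(1)·cos(1) + cos(1)·sin(1) = 2·sin(1)·cos(1) ≈ 0.9093

LHS = RHS, so the equation holds at this point.

Answer: Holds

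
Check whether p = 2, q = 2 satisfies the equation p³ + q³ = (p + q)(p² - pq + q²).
Substituting p = 2, q = 2:

LHS = 2³ + 2³ = 16
RHS = (2 + 2)(2² - 2·2 + 2²) = 16

LHS = RHS, so the equation holds at this point.

Answer: Holds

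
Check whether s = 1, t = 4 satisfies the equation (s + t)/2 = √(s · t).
Fails

Substituting s = 1, t = 4:

LHS = (1 + 4)/2 = 5/2
RHS = √(1 · 4) = 2

LHS ≠ RHS, so the equation does not hold at this point.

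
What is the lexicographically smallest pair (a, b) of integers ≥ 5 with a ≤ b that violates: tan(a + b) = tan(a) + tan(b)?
Substituting (5, 5) into the claim:
LHS = tan(5 + 5) = tan(10) ≈ 0.6484
RHS = tan(5) + tan(5) = 2·tan(5) ≈ -6.761

Since LHS ≠ RHS, this pair disproves the claim, and no lexicographically smaller pair (a ≤ b, integers ≥ 5) does.

For instance (5, 11) is also a counterexample (LHS = tan(16) ≈ 0.3006, RHS = tan(11) + tan(5) ≈ -229.3), but it's lexicographically larger.

Answer: (a, b) = (5, 5)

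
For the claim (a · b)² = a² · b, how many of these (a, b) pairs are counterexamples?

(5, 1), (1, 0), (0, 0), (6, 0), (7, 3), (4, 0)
1

Testing each pair:
(5, 1): LHS = 25, RHS = 25 → satisfies claim
(1, 0): LHS = 0, RHS = 0 → satisfies claim
(0, 0): LHS = 0, RHS = 0 → satisfies claim
(6, 0): LHS = 0, RHS = 0 → satisfies claim
(7, 3): LHS = 441, RHS = 147 → counterexample
(4, 0): LHS = 0, RHS = 0 → satisfies claim

That makes 1 counterexample.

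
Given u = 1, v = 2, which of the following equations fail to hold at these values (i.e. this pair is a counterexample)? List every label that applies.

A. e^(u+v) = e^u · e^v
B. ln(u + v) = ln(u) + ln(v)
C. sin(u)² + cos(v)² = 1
Evaluating each claim at the given values:
A. LHS = e^3 ≈ 20.09, RHS = e^3 ≈ 20.09 → holds here (LHS = RHS)
B. LHS = ln(3) ≈ 1.099, RHS = ln(2) ≈ 0.6931 → fails here (LHS ≠ RHS)
C. LHS = cos(2)² + sin(1)² ≈ 0.8813, RHS = 1 → fails here (LHS ≠ RHS)

Answer: B, C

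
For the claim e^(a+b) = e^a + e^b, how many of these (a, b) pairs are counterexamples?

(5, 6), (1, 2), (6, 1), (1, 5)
Testing each pair:
(5, 6): LHS = e^11 ≈ 59874.1, RHS = e^5 + e^6 ≈ 551.8 → counterexample
(1, 2): LHS = e^3 ≈ 20.09, RHS = e + e^2 ≈ 10.11 → counterexample
(6, 1): LHS = e^7 ≈ 1097, RHS = e + e^6 ≈ 406.1 → counterexample
(1, 5): LHS = e^6 ≈ 403.4, RHS = e + e^5 ≈ 151.1 → counterexample

That makes 4 counterexamples.

Answer: 4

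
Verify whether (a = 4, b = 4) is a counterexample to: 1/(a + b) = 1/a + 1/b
Substituting a = 4, b = 4:
LHS = 1/(4 + 4) = 1/8
RHS = 1/4 + 1/4 = 1/2

Since LHS ≠ RHS, this pair disproves the claim.

Answer: Yes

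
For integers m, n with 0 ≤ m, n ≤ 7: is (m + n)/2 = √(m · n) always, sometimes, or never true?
It holds at (m, n) = (3, 3) (both sides equal 3), but fails at (m, n) = (3, 1) (LHS = 2, RHS = √(3) ≈ 1.732).

Answer: Sometimes true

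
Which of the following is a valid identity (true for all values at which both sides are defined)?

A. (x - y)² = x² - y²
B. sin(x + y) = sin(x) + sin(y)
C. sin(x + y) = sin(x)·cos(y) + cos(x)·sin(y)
C

A: fails at (1, 2) — LHS = 1, RHS = -3.
B: fails at (1, 1) — LHS = sin(2) ≈ 0.9093, RHS = 2·sin(1) ≈ 1.683.
C: holds — e.g. at (2, 4), both sides equal sin(6) ≈ -0.2794.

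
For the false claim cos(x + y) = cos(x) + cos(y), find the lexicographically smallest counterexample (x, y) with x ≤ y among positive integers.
Substituting (1, 1) into the claim:
LHS = cos(1 + 1) = cos(2) ≈ -0.4161
RHS = cos(1) + cos(1) = 2·cos(1) ≈ 1.081

Since LHS ≠ RHS, this pair disproves the claim, and no lexicographically smaller pair (x ≤ y, positive integers) does.

For instance (1, 7) is also a counterexample (LHS = cos(8) ≈ -0.1455, RHS = cos(1) + cos(7) ≈ 1.294), but it's lexicographically larger.

Answer: (x, y) = (1, 1)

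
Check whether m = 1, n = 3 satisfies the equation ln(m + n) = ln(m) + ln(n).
Substituting m = 1, n = 3:

LHS = ln(1 + 3) = ln(4) ≈ 1.386
RHS = ln(1) + ln(3) = ln(3) ≈ 1.099

LHS ≠ RHS, so the equation does not hold at this point.

Answer: Fails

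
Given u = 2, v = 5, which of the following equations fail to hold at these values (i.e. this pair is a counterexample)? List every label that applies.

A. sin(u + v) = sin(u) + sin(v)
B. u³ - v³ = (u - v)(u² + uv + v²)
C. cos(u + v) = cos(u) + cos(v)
Evaluating each claim at the given values:
A. LHS = sin(7) ≈ 0.657, RHS = sin(5) + sin(2) ≈ -0.04963 → fails here (LHS ≠ RHS)
B. LHS = -117, RHS = -117 → holds here (LHS = RHS)
C. LHS = cos(7) ≈ 0.7539, RHS = cos(2) + cos(5) ≈ -0.1325 → fails here (LHS ≠ RHS)

Answer: A, C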